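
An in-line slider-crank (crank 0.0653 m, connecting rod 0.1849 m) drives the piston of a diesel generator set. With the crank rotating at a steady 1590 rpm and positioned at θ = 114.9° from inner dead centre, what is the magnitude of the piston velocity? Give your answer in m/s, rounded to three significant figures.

8.31

ω = 2π·1590/60 = 166.5 rad/s
For an in-line slider-crank, x = r cosθ + √(L² − r² sin²θ), so v = −rω sinθ·[1 + r cosθ/√(L² − r² sin²θ)].
With r = 0.0653 m, L = 0.1849 m, θ = 114.9°: √(L² − r² sin²θ) = 0.17516 m.
v = −0.0653·166.5·0.90704·[1 + 0.0653·-0.42104/0.17516] = -8.314 m/s.
|v| = 8.314 m/s.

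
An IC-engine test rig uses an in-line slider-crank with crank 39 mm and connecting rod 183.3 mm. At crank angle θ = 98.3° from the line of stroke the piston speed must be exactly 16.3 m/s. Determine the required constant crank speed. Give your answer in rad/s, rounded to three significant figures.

For an in-line slider-crank, |v_piston| = rω|sinθ|·[1 + r cosθ/√(L² − r² sin²θ)].
With r = 0.039 m, L = 0.1833 m, θ = 98.3°: the bracketed kinematic factor |dx/dθ| = 0.037379 m.
ω = v/|dx/dθ| = 16.3/0.037379 = 436.07 rad/s.

436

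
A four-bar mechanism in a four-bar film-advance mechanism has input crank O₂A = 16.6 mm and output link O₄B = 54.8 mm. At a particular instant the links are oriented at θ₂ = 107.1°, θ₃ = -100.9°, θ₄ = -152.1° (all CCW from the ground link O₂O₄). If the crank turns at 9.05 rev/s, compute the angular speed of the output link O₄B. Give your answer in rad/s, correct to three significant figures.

10.4

ω₂ = 56.86 rad/s (from 9.05 rev/s).
Differentiating the loop-closure r₂e^{iθ₂}+r₃e^{iθ₃}=r₁+r₄e^{iθ₄} gives r₂ω₂e^{iθ₂}+r₃ω₃e^{iθ₃}=r₄ω₄e^{iθ₄}.
Eliminating the other unknown: ω₄ = r₂ω₂ sin(θ₂−θ₃) / [r₄ sin(θ₄−θ₃)].
Numerator sine = -0.46947; denominator sine = -0.77934.
Result = 0.0166·56.86·(-0.46947) / (0.0548·(-0.77934)) = +10.376 rad/s; magnitude 10.376 rad/s.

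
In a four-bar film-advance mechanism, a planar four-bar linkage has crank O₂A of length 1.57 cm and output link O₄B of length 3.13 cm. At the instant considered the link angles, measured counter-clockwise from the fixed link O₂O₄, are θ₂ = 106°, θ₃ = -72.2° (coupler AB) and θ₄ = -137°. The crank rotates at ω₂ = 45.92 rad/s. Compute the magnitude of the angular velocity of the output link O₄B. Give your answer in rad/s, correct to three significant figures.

0.800

ω₂ = 45.92 rad/s
Differentiating the loop-closure r₂e^{iθ₂}+r₃e^{iθ₃}=r₁+r₄e^{iθ₄} gives r₂ω₂e^{iθ₂}+r₃ω₃e^{iθ₃}=r₄ω₄e^{iθ₄}.
Eliminating the other unknown: ω₄ = r₂ω₂ sin(θ₂−θ₃) / [r₄ sin(θ₄−θ₃)].
Numerator sine = +0.03141; denominator sine = -0.90483.
Result = 0.0157·45.92·(+0.03141) / (0.0313·(-0.90483)) = -0.79959 rad/s; magnitude 0.79959 rad/s.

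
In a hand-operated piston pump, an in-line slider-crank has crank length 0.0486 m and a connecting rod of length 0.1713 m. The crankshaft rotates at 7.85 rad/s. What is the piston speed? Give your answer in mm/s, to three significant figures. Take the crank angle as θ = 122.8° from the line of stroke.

ω = 7.85 rad/s
For an in-line slider-crank, x = r cosθ + √(L² − r² sin²θ), so v = −rω sinθ·[1 + r cosθ/√(L² − r² sin²θ)].
With r = 0.0486 m, L = 0.1713 m, θ = 122.8°: √(L² − r² sin²θ) = 0.16636 m.
v = −0.0486·7.85·0.84057·[1 + 0.0486·-0.54171/0.16636] = -0.26993 m/s.
|v| = 0.26993 m/s = 269.93 mm/s.

270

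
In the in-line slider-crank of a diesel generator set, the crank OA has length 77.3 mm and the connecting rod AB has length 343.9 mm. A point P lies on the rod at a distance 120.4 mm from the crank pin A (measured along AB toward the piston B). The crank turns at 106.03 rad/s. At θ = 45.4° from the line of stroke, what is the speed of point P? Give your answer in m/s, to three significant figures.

7.21

ω = 106 rad/s.  Crank-pin speed |V_A| = rω = 8.1961 m/s, perpendicular to OA.
Rod angle: sinφ = −(r/L) sinθ ⇒ φ = -9.210°; ω_rod = −rω cosθ/√(L²−r²sin²θ) = -16.953 rad/s.
V_P = V_A + ω_rod × AP, with AP = 0.1204 m along the rod.
Components: V_Px = −rω sinθ − a·ω_rod·sinφ = -6.1625 m/s;  V_Py = rω cosθ + a·ω_rod·cosφ = +3.7401 m/s.
|V_P| = √(V_Px² + V_Py²) = 7.2087 m/s.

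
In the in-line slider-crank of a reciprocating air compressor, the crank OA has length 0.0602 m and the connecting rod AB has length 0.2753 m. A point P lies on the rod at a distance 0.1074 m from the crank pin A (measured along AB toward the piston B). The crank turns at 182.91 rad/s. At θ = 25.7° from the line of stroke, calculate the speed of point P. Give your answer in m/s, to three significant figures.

7.94

ω = 182.9 rad/s.  Crank-pin speed |V_A| = rω = 11.011 m/s, perpendicular to OA.
Rod angle: sinφ = −(r/L) sinθ ⇒ φ = -5.441°; ω_rod = −rω cosθ/√(L²−r²sin²θ) = -36.204 rad/s.
V_P = V_A + ω_rod × AP, with AP = 0.1074 m along the rod.
Components: V_Px = −rω sinθ − a·ω_rod·sinφ = -5.1438 m/s;  V_Py = rω cosθ + a·ω_rod·cosφ = +6.0512 m/s.
|V_P| = √(V_Px² + V_Py²) = 7.942 m/s.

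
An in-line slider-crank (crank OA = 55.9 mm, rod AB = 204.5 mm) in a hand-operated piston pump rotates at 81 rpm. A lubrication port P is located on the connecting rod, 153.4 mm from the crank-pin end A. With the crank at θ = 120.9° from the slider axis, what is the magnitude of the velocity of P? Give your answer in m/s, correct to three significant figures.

ω = 8.482 rad/s.  Crank-pin speed |V_A| = rω = 0.47416 m/s, perpendicular to OA.
Rod angle: sinφ = −(r/L) sinθ ⇒ φ = -13.565°; ω_rod = −rω cosθ/√(L²−r²sin²θ) = +1.2249 rad/s.
V_P = V_A + ω_rod × AP, with AP = 0.1534 m along the rod.
Components: V_Px = −rω sinθ − a·ω_rod·sinφ = -0.36279 m/s;  V_Py = rω cosθ + a·ω_rod·cosφ = -0.060845 m/s.
|V_P| = √(V_Px² + V_Py²) = 0.36786 m/s.

0.368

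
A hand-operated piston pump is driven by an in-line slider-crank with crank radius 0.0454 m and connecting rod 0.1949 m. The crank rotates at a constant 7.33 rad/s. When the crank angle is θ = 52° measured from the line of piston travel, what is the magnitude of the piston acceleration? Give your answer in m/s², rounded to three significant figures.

1.37

ω = 7.33 rad/s
x(θ) = r cosθ + √(L² − r² sin²θ); with ω constant, a = ω²·d²x/dθ².
d²x/dθ² = −r cosθ − r²(cos2θ)/√u − r⁴ sin²2θ/(4u^{3/2}),  u = L² − r² sin²θ = 0.0367061 m².
Substituting r = 0.0454 m, L = 0.1949 m, θ = 52°: d²x/dθ² = -0.025491 m.
a = ω²·d²x/dθ² = (7.33)²·(-0.025491) = -1.3696 m/s²;  |a| = 1.3696 m/s².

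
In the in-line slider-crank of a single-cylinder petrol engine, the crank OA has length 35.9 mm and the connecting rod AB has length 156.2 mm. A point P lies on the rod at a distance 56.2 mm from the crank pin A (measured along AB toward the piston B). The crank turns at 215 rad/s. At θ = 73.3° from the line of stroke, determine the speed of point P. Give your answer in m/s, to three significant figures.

7.71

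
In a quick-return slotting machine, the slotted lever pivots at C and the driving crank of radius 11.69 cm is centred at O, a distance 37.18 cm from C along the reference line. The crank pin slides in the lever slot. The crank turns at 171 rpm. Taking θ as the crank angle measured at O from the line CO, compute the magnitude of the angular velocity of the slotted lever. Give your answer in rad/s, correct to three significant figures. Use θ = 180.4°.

8.21

ω = 17.91 rad/s (from 171 rpm).
Crank pin A relative to C: A = (d + r cosθ, r sinθ); lever angle φ = atan2(r sinθ, d + r cosθ).
Differentiating tanφ: φ̇ = rω(d cosθ + r)/(d² + r² + 2dr cosθ).
d² + r² + 2dr cosθ = |CA|² = 0.0649761 m²;  d cosθ + r = -0.25489 m.
|ω_lever| = |0.1169·17.91·-0.25489| / 0.0649761 = 8.2118 rad/s.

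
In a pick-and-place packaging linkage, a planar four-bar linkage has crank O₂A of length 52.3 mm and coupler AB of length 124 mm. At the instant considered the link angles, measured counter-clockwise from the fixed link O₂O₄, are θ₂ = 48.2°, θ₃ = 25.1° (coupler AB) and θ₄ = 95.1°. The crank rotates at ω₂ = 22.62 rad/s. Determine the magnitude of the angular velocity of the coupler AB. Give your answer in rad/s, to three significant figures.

7.41

ω₂ = 22.62 rad/s
Differentiating the loop-closure r₂e^{iθ₂}+r₃e^{iθ₃}=r₁+r₄e^{iθ₄} gives r₂ω₂e^{iθ₂}+r₃ω₃e^{iθ₃}=r₄ω₄e^{iθ₄}.
Eliminating the other unknown: ω₃ = r₂ω₂ sin(θ₄−θ₂) / [r₃ sin(θ₃−θ₄)].
Numerator sine = +0.73016; denominator sine = -0.93969.
Result = 0.0523·22.62·(+0.73016) / (0.124·(-0.93969)) = -7.4132 rad/s; magnitude 7.4132 rad/s.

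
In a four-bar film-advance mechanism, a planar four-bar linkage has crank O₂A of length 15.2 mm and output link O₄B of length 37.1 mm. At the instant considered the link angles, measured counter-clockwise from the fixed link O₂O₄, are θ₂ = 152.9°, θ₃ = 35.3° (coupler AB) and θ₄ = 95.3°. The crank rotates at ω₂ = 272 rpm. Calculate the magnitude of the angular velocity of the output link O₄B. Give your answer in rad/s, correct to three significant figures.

11.9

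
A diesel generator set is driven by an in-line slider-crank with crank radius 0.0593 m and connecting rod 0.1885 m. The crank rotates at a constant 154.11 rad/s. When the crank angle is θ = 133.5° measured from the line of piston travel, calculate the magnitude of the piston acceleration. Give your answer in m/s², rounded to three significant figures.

981

ω = 154.1 rad/s
x(θ) = r cosθ + √(L² − r² sin²θ); with ω constant, a = ω²·d²x/dθ².
d²x/dθ² = −r cosθ − r²(cos2θ)/√u − r⁴ sin²2θ/(4u^{3/2}),  u = L² − r² sin²θ = 0.033682 m².
Substituting r = 0.0593 m, L = 0.1885 m, θ = 133.5°: d²x/dθ² = +0.041323 m.
a = ω²·d²x/dθ² = (154.1)²·(+0.041323) = +981.43 m/s²;  |a| = 981.43 m/s².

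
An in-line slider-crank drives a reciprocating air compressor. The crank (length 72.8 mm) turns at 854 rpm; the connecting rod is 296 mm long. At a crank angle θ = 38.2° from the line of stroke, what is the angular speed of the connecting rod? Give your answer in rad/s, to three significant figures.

17.5

ω = 89.43 rad/s (converted from 854 rpm).
The rod makes angle φ with the slider axis where L sinφ = r sinθ; differentiating, L cosφ·φ̇ = r ω cosθ.
L cosφ = √(L² − r² sin²θ) = 0.29256 m.
|ω_rod| = r ω |cosθ| / √(L² − r² sin²θ) = 0.0728·89.43·0.78586/0.29256 = 17.488 rad/s.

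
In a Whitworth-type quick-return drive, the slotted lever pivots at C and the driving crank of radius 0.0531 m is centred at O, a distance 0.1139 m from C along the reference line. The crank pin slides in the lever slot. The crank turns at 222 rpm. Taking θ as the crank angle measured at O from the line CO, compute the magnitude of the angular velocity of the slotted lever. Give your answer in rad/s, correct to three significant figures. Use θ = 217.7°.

ω = 23.25 rad/s (from 222 rpm).
Crank pin A relative to C: A = (d + r cosθ, r sinθ); lever angle φ = atan2(r sinθ, d + r cosθ).
Differentiating tanφ: φ̇ = rω(d cosθ + r)/(d² + r² + 2dr cosθ).
d² + r² + 2dr cosθ = |CA|² = 0.00622204 m²;  d cosθ + r = -0.03702 m.
|ω_lever| = |0.0531·23.25·-0.03702| / 0.00622204 = 7.3449 rad/s.

7.34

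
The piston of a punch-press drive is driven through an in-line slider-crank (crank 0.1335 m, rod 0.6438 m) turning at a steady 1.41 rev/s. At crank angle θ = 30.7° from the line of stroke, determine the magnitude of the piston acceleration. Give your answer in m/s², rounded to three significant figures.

10.1

ω = 2π·1.41 = 8.859 rad/s
x(θ) = r cosθ + √(L² − r² sin²θ); with ω constant, a = ω²·d²x/dθ².
d²x/dθ² = −r cosθ − r²(cos2θ)/√u − r⁴ sin²2θ/(4u^{3/2}),  u = L² − r² sin²θ = 0.409833 m².
Substituting r = 0.1335 m, L = 0.6438 m, θ = 30.7°: d²x/dθ² = -0.12835 m.
a = ω²·d²x/dθ² = (8.859)²·(-0.12835) = -10.074 m/s²;  |a| = 10.074 m/s².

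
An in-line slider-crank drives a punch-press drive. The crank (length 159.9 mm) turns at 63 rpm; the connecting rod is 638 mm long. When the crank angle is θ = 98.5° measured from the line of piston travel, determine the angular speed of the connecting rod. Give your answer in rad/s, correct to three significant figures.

ω = 6.597 rad/s (converted from 63 rpm).
The rod makes angle φ with the slider axis where L sinφ = r sinθ; differentiating, L cosφ·φ̇ = r ω cosθ.
L cosφ = √(L² − r² sin²θ) = 0.61809 m.
|ω_rod| = r ω |cosθ| / √(L² − r² sin²θ) = 0.1599·6.597·0.14781/0.61809 = 0.25227 rad/s.

0.252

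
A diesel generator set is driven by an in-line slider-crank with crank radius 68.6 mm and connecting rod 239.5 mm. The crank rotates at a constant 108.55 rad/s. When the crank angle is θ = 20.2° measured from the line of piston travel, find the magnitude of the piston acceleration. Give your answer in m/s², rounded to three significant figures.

938

ω = 108.5 rad/s
x(θ) = r cosθ + √(L² − r² sin²θ); with ω constant, a = ω²·d²x/dθ².
d²x/dθ² = −r cosθ − r²(cos2θ)/√u − r⁴ sin²2θ/(4u^{3/2}),  u = L² − r² sin²θ = 0.0567992 m².
Substituting r = 0.0686 m, L = 0.2395 m, θ = 20.2°: d²x/dθ² = -0.07959 m.
a = ω²·d²x/dθ² = (108.5)²·(-0.07959) = -937.81 m/s²;  |a| = 937.81 m/s².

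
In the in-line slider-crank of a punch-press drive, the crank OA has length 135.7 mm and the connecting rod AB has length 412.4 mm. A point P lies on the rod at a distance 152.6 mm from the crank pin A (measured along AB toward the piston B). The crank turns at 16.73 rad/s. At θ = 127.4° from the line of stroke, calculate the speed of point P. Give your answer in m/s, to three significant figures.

1.88

ω = 16.73 rad/s.  Crank-pin speed |V_A| = rω = 2.2703 m/s, perpendicular to OA.
Rod angle: sinφ = −(r/L) sinθ ⇒ φ = -15.153°; ω_rod = −rω cosθ/√(L²−r²sin²θ) = +3.464 rad/s.
V_P = V_A + ω_rod × AP, with AP = 0.1526 m along the rod.
Components: V_Px = −rω sinθ − a·ω_rod·sinφ = -1.6653 m/s;  V_Py = rω cosθ + a·ω_rod·cosφ = -0.86867 m/s.
|V_P| = √(V_Px² + V_Py²) = 1.8783 m/s.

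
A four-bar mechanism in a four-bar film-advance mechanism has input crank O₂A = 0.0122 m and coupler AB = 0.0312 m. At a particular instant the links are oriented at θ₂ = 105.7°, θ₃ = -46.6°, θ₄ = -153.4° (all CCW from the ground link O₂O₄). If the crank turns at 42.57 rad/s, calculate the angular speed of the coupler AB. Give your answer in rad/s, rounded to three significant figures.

17.1

ω₂ = 42.57 rad/s
Differentiating the loop-closure r₂e^{iθ₂}+r₃e^{iθ₃}=r₁+r₄e^{iθ₄} gives r₂ω₂e^{iθ₂}+r₃ω₃e^{iθ₃}=r₄ω₄e^{iθ₄}.
Eliminating the other unknown: ω₃ = r₂ω₂ sin(θ₄−θ₂) / [r₃ sin(θ₃−θ₄)].
Numerator sine = +0.98196; denominator sine = +0.95732.
Result = 0.0122·42.57·(+0.98196) / (0.0312·(+0.95732)) = +17.074 rad/s; magnitude 17.074 rad/s.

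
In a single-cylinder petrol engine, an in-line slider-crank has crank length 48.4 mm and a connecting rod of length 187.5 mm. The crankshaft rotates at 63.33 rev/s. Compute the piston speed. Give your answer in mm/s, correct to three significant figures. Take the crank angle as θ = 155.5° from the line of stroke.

ω = 2π·63.3 = 397.9 rad/s
For an in-line slider-crank, x = r cosθ + √(L² − r² sin²θ), so v = −rω sinθ·[1 + r cosθ/√(L² − r² sin²θ)].
With r = 0.0484 m, L = 0.1875 m, θ = 155.5°: √(L² − r² sin²θ) = 0.18642 m.
v = −0.0484·397.9·0.41469·[1 + 0.0484·-0.90996/0.18642] = -6.0998 m/s.
|v| = 6.0998 m/s = 6099.8 mm/s.

6100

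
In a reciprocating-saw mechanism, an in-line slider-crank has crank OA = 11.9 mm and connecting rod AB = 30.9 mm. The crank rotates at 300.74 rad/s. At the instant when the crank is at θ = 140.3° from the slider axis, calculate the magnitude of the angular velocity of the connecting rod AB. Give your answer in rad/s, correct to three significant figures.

91.9

ω = 300.7 rad/s
The rod makes angle φ with the slider axis where L sinφ = r sinθ; differentiating, L cosφ·φ̇ = r ω cosθ.
L cosφ = √(L² − r² sin²θ) = 0.02995 m.
|ω_rod| = r ω |cosθ| / √(L² − r² sin²θ) = 0.0119·300.7·0.76940/0.02995 = 91.936 rad/s.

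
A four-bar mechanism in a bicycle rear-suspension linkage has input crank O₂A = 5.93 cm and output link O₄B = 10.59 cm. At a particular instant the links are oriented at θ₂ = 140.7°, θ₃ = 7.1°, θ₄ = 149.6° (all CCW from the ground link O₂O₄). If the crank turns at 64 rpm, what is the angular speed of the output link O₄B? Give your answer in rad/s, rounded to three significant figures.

ω₂ = 6.702 rad/s (from 64 rpm).
Differentiating the loop-closure r₂e^{iθ₂}+r₃e^{iθ₃}=r₁+r₄e^{iθ₄} gives r₂ω₂e^{iθ₂}+r₃ω₃e^{iθ₃}=r₄ω₄e^{iθ₄}.
Eliminating the other unknown: ω₄ = r₂ω₂ sin(θ₂−θ₃) / [r₄ sin(θ₄−θ₃)].
Numerator sine = +0.72417; denominator sine = +0.60876.
Result = 0.0593·6.702·(+0.72417) / (0.1059·(+0.60876)) = +4.4644 rad/s; magnitude 4.4644 rad/s.

4.46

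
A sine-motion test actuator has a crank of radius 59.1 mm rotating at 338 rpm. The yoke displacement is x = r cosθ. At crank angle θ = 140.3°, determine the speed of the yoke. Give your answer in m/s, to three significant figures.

ω = 35.4 rad/s (from 338 rpm).
x = r cosθ ⇒ ẋ = −rω sinθ.
|v| = rω|sinθ| = 0.0591·35.4·|sin 140.3°| = 1.3362 m/s.

1.34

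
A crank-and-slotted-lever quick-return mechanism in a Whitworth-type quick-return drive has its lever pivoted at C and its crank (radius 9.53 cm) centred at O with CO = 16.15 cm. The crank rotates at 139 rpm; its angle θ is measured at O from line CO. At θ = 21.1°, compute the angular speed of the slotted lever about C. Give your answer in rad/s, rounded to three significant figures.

ω = 14.56 rad/s (from 139 rpm).
Crank pin A relative to C: A = (d + r cosθ, r sinθ); lever angle φ = atan2(r sinθ, d + r cosθ).
Differentiating tanφ: φ̇ = rω(d cosθ + r)/(d² + r² + 2dr cosθ).
d² + r² + 2dr cosθ = |CA|² = 0.0638824 m²;  d cosθ + r = +0.24597 m.
|ω_lever| = |0.0953·14.56·+0.24597| / 0.0638824 = 5.3412 rad/s.

5.34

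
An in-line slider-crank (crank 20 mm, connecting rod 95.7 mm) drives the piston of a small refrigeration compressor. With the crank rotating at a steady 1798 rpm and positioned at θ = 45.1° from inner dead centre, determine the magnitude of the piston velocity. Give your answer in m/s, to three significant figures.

3.07

ω = 2π·1798/60 = 188.3 rad/s
For an in-line slider-crank, x = r cosθ + √(L² − r² sin²θ), so v = −rω sinθ·[1 + r cosθ/√(L² − r² sin²θ)].
With r = 0.02 m, L = 0.0957 m, θ = 45.1°: √(L² − r² sin²θ) = 0.094646 m.
v = −0.02·188.3·0.70834·[1 + 0.02·0.70587/0.094646] = -3.0653 m/s.
|v| = 3.0653 m/s.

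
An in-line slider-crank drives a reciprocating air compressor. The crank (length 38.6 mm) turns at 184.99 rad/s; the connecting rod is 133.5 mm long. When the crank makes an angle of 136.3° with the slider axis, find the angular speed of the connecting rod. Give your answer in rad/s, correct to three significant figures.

ω = 185 rad/s
The rod makes angle φ with the slider axis where L sinφ = r sinθ; differentiating, L cosφ·φ̇ = r ω cosθ.
L cosφ = √(L² − r² sin²θ) = 0.13081 m.
|ω_rod| = r ω |cosθ| / √(L² − r² sin²θ) = 0.0386·185·0.72297/0.13081 = 39.465 rad/s.

39.5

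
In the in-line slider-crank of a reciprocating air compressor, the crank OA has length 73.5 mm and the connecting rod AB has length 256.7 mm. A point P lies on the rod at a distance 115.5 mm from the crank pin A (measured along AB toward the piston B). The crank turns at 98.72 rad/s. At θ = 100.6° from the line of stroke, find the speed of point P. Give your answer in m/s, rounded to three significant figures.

ω = 98.72 rad/s.  Crank-pin speed |V_A| = rω = 7.2559 m/s, perpendicular to OA.
Rod angle: sinφ = −(r/L) sinθ ⇒ φ = -16.346°; ω_rod = −rω cosθ/√(L²−r²sin²θ) = +5.4186 rad/s.
V_P = V_A + ω_rod × AP, with AP = 0.1155 m along the rod.
Components: V_Px = −rω sinθ − a·ω_rod·sinφ = -6.956 m/s;  V_Py = rω cosθ + a·ω_rod·cosφ = -0.73418 m/s.
|V_P| = √(V_Px² + V_Py²) = 6.9946 m/s.

6.99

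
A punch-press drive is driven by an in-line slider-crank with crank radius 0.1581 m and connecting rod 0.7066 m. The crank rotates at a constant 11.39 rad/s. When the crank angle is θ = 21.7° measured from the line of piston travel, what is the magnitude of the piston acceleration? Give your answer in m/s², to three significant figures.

ω = 11.39 rad/s
x(θ) = r cosθ + √(L² − r² sin²θ); with ω constant, a = ω²·d²x/dθ².
d²x/dθ² = −r cosθ − r²(cos2θ)/√u − r⁴ sin²2θ/(4u^{3/2}),  u = L² − r² sin²θ = 0.495866 m².
Substituting r = 0.1581 m, L = 0.7066 m, θ = 21.7°: d²x/dθ² = -0.1729 m.
a = ω²·d²x/dθ² = (11.39)²·(-0.1729) = -22.43 m/s²;  |a| = 22.43 m/s².

22.4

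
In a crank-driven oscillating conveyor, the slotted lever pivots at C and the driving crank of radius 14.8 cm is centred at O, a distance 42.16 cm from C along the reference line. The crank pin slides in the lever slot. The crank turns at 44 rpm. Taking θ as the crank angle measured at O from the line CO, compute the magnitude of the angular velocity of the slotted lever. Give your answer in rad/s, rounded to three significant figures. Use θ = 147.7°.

1.51

ω = 4.608 rad/s (from 44 rpm).
Crank pin A relative to C: A = (d + r cosθ, r sinθ); lever angle φ = atan2(r sinθ, d + r cosθ).
Differentiating tanφ: φ̇ = rω(d cosθ + r)/(d² + r² + 2dr cosθ).
d² + r² + 2dr cosθ = |CA|² = 0.0941673 m²;  d cosθ + r = -0.20836 m.
|ω_lever| = |0.148·4.608·-0.20836| / 0.0941673 = 1.5089 rad/s.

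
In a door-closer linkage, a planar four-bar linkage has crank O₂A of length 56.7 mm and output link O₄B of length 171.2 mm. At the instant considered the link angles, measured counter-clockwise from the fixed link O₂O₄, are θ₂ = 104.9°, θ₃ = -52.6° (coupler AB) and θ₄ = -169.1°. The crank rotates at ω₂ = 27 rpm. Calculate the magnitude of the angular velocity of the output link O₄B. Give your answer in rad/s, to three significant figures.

ω₂ = 2.827 rad/s (from 27 rpm).
Differentiating the loop-closure r₂e^{iθ₂}+r₃e^{iθ₃}=r₁+r₄e^{iθ₄} gives r₂ω₂e^{iθ₂}+r₃ω₃e^{iθ₃}=r₄ω₄e^{iθ₄}.
Eliminating the other unknown: ω₄ = r₂ω₂ sin(θ₂−θ₃) / [r₄ sin(θ₄−θ₃)].
Numerator sine = +0.38268; denominator sine = -0.89493.
Result = 0.0567·2.827·(+0.38268) / (0.1712·(-0.89493)) = -0.40042 rad/s; magnitude 0.40042 rad/s.

0.400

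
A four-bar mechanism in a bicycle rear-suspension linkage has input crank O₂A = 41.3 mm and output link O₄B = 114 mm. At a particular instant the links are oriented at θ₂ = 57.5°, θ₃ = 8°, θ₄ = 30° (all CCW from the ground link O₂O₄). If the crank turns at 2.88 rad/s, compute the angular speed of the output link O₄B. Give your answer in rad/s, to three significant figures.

2.12

ω₂ = 2.88 rad/s
Differentiating the loop-closure r₂e^{iθ₂}+r₃e^{iθ₃}=r₁+r₄e^{iθ₄} gives r₂ω₂e^{iθ₂}+r₃ω₃e^{iθ₃}=r₄ω₄e^{iθ₄}.
Eliminating the other unknown: ω₄ = r₂ω₂ sin(θ₂−θ₃) / [r₄ sin(θ₄−θ₃)].
Numerator sine = +0.76041; denominator sine = +0.37461.
Result = 0.0413·2.88·(+0.76041) / (0.114·(+0.37461)) = +2.1179 rad/s; magnitude 2.1179 rad/s.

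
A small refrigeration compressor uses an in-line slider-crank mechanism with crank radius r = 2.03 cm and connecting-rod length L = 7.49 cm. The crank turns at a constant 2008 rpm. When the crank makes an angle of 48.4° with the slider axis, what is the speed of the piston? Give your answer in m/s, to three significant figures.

ω = 2π·2008/60 = 210.3 rad/s
For an in-line slider-crank, x = r cosθ + √(L² − r² sin²θ), so v = −rω sinθ·[1 + r cosθ/√(L² − r² sin²θ)].
With r = 0.0203 m, L = 0.0749 m, θ = 48.4°: √(L² − r² sin²θ) = 0.073346 m.
v = −0.0203·210.3·0.74780·[1 + 0.0203·0.66393/0.073346] = -3.7786 m/s.
|v| = 3.7786 m/s.

3.78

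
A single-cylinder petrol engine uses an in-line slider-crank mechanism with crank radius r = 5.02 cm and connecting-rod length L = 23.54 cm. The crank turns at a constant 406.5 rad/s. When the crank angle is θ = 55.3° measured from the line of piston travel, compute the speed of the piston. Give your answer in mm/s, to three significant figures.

18800

ω = 406.5 rad/s
For an in-line slider-crank, x = r cosθ + √(L² − r² sin²θ), so v = −rω sinθ·[1 + r cosθ/√(L² − r² sin²θ)].
With r = 0.0502 m, L = 0.2354 m, θ = 55.3°: √(L² − r² sin²θ) = 0.23175 m.
v = −0.0502·406.5·0.82214·[1 + 0.0502·0.56928/0.23175] = -18.846 m/s.
|v| = 18.846 m/s = 18846 mm/s.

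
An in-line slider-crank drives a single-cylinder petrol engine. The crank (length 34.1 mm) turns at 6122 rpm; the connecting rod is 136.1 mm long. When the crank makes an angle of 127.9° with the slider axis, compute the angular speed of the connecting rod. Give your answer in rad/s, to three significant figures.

ω = 641.1 rad/s (converted from 6122 rpm).
The rod makes angle φ with the slider axis where L sinφ = r sinθ; differentiating, L cosφ·φ̇ = r ω cosθ.
L cosφ = √(L² − r² sin²θ) = 0.13341 m.
|ω_rod| = r ω |cosθ| / √(L² − r² sin²θ) = 0.0341·641.1·0.61429/0.13341 = 100.66 rad/s.

101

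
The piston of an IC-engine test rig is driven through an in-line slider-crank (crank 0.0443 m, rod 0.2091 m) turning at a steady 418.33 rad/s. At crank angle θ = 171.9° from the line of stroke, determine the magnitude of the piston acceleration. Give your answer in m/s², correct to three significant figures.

6100

ω = 418.3 rad/s
x(θ) = r cosθ + √(L² − r² sin²θ); with ω constant, a = ω²·d²x/dθ².
d²x/dθ² = −r cosθ − r²(cos2θ)/√u − r⁴ sin²2θ/(4u^{3/2}),  u = L² − r² sin²θ = 0.0436838 m².
Substituting r = 0.0443 m, L = 0.2091 m, θ = 171.9°: d²x/dθ² = +0.034833 m.
a = ω²·d²x/dθ² = (418.3)²·(+0.034833) = +6095.8 m/s²;  |a| = 6095.8 m/s².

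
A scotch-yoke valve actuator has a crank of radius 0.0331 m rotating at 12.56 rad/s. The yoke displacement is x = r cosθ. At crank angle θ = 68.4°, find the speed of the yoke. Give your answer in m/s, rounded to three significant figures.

0.387

ω = 12.56 rad/s
x = r cosθ ⇒ ẋ = −rω sinθ.
|v| = rω|sinθ| = 0.0331·12.56·|sin 68.4°| = 0.38654 m/s.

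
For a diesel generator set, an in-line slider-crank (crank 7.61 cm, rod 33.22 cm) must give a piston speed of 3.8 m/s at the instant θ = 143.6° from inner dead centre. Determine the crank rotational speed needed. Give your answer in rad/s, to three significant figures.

103

For an in-line slider-crank, |v_piston| = rω|sinθ|·[1 + r cosθ/√(L² − r² sin²θ)].
With r = 0.0761 m, L = 0.3322 m, θ = 143.6°: the bracketed kinematic factor |dx/dθ| = 0.036755 m.
ω = v/|dx/dθ| = 3.8/0.036755 = 103.39 rad/s.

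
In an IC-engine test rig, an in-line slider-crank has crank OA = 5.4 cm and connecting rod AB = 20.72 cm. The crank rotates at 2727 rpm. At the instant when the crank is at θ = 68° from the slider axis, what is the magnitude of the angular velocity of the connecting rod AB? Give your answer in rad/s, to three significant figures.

28.7

ω = 285.6 rad/s (converted from 2727 rpm).
The rod makes angle φ with the slider axis where L sinφ = r sinθ; differentiating, L cosφ·φ̇ = r ω cosθ.
L cosφ = √(L² − r² sin²θ) = 0.20106 m.
|ω_rod| = r ω |cosθ| / √(L² − r² sin²θ) = 0.054·285.6·0.37461/0.20106 = 28.731 rad/s.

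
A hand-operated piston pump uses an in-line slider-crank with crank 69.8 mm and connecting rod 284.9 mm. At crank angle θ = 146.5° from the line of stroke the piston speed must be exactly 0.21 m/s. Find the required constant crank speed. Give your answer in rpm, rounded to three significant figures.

For an in-line slider-crank, |v_piston| = rω|sinθ|·[1 + r cosθ/√(L² − r² sin²θ)].
With r = 0.0698 m, L = 0.2849 m, θ = 146.5°: the bracketed kinematic factor |dx/dθ| = 0.030582 m.
ω = v/|dx/dθ| = 0.21/0.030582 = 6.8669 rad/s.
N = 60ω/(2π) = 65.574 rpm.

65.6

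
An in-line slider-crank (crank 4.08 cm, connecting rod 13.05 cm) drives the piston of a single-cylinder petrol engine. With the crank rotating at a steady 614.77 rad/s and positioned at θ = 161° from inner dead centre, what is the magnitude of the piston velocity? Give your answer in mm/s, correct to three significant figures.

ω = 614.8 rad/s
For an in-line slider-crank, x = r cosθ + √(L² − r² sin²θ), so v = −rω sinθ·[1 + r cosθ/√(L² − r² sin²θ)].
With r = 0.0408 m, L = 0.1305 m, θ = 161°: √(L² − r² sin²θ) = 0.12982 m.
v = −0.0408·614.8·0.32557·[1 + 0.0408·-0.94552/0.12982] = -5.7395 m/s.
|v| = 5.7395 m/s = 5739.5 mm/s.

5740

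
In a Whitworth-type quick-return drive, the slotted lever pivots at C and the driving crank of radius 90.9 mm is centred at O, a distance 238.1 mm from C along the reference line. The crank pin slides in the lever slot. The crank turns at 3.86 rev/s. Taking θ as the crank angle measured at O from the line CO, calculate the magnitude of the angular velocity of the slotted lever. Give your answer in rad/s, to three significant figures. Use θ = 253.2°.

0.928

ω = 24.25 rad/s (from 3.86 rev/s).
Crank pin A relative to C: A = (d + r cosθ, r sinθ); lever angle φ = atan2(r sinθ, d + r cosθ).
Differentiating tanφ: φ̇ = rω(d cosθ + r)/(d² + r² + 2dr cosθ).
d² + r² + 2dr cosθ = |CA|² = 0.0524432 m²;  d cosθ + r = +0.022082 m.
|ω_lever| = |0.0909·24.25·+0.022082| / 0.0524432 = 0.92826 rad/s.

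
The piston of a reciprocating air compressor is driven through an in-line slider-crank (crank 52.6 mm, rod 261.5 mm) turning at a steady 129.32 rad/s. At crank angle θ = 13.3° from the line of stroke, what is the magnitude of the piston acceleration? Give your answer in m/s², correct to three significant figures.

1010

ω = 129.3 rad/s
x(θ) = r cosθ + √(L² − r² sin²θ); with ω constant, a = ω²·d²x/dθ².
d²x/dθ² = −r cosθ − r²(cos2θ)/√u − r⁴ sin²2θ/(4u^{3/2}),  u = L² − r² sin²θ = 0.0682358 m².
Substituting r = 0.0526 m, L = 0.2615 m, θ = 13.3°: d²x/dθ² = -0.060681 m.
a = ω²·d²x/dθ² = (129.3)²·(-0.060681) = -1014.8 m/s²;  |a| = 1014.8 m/s².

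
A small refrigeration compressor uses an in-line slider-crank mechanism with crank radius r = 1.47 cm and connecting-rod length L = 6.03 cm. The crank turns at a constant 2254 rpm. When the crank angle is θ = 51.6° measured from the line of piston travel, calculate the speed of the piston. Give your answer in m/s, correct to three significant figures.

ω = 2π·2254/60 = 236 rad/s
For an in-line slider-crank, x = r cosθ + √(L² − r² sin²θ), so v = −rω sinθ·[1 + r cosθ/√(L² − r² sin²θ)].
With r = 0.0147 m, L = 0.0603 m, θ = 51.6°: √(L² − r² sin²θ) = 0.059189 m.
v = −0.0147·236·0.78369·[1 + 0.0147·0.62115/0.059189] = -3.1387 m/s.
|v| = 3.1387 m/s.

3.14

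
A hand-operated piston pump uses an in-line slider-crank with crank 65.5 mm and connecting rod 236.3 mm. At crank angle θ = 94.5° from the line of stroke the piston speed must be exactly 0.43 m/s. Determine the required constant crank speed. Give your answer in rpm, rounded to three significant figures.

For an in-line slider-crank, |v_piston| = rω|sinθ|·[1 + r cosθ/√(L² − r² sin²θ)].
With r = 0.0655 m, L = 0.2363 m, θ = 94.5°: the bracketed kinematic factor |dx/dθ| = 0.06382 m.
ω = v/|dx/dθ| = 0.43/0.06382 = 6.7377 rad/s.
N = 60ω/(2π) = 64.34 rpm.

64.3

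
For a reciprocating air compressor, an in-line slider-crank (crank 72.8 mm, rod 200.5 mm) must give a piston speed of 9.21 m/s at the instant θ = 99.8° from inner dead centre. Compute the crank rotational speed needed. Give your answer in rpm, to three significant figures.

For an in-line slider-crank, |v_piston| = rω|sinθ|·[1 + r cosθ/√(L² − r² sin²θ)].
With r = 0.0728 m, L = 0.2005 m, θ = 99.8°: the bracketed kinematic factor |dx/dθ| = 0.06699 m.
ω = v/|dx/dθ| = 9.21/0.06699 = 137.48 rad/s.
N = 60ω/(2π) = 1312.9 rpm.

1310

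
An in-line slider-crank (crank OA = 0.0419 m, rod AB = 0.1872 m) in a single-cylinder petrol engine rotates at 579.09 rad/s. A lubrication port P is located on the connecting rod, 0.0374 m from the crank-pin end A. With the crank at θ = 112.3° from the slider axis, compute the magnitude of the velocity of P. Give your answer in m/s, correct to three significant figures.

23.3

ω = 579.1 rad/s.  Crank-pin speed |V_A| = rω = 24.264 m/s, perpendicular to OA.
Rod angle: sinφ = −(r/L) sinθ ⇒ φ = -11.952°; ω_rod = −rω cosθ/√(L²−r²sin²θ) = +50.273 rad/s.
V_P = V_A + ω_rod × AP, with AP = 0.0374 m along the rod.
Components: V_Px = −rω sinθ − a·ω_rod·sinφ = -22.06 m/s;  V_Py = rω cosθ + a·ω_rod·cosφ = -7.3676 m/s.
|V_P| = √(V_Px² + V_Py²) = 23.258 m/s.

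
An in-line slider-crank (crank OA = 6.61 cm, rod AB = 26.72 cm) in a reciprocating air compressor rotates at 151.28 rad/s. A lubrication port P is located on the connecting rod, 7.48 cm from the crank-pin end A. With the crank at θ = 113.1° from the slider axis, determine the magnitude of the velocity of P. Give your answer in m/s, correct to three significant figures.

ω = 151.3 rad/s.  Crank-pin speed |V_A| = rω = 9.9996 m/s, perpendicular to OA.
Rod angle: sinφ = −(r/L) sinθ ⇒ φ = -13.153°; ω_rod = −rω cosθ/√(L²−r²sin²θ) = +15.078 rad/s.
V_P = V_A + ω_rod × AP, with AP = 0.0748 m along the rod.
Components: V_Px = −rω sinθ − a·ω_rod·sinφ = -8.9412 m/s;  V_Py = rω cosθ + a·ω_rod·cosφ = -2.825 m/s.
|V_P| = √(V_Px² + V_Py²) = 9.3769 m/s.

9.38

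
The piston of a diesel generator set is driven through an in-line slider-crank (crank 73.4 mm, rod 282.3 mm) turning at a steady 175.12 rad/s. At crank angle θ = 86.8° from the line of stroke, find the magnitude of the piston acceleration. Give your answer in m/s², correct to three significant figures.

476

ω = 175.1 rad/s
x(θ) = r cosθ + √(L² − r² sin²θ); with ω constant, a = ω²·d²x/dθ².
d²x/dθ² = −r cosθ − r²(cos2θ)/√u − r⁴ sin²2θ/(4u^{3/2}),  u = L² − r² sin²θ = 0.0743225 m².
Substituting r = 0.0734 m, L = 0.2823 m, θ = 86.8°: d²x/dθ² = +0.015537 m.
a = ω²·d²x/dθ² = (175.1)²·(+0.015537) = +476.48 m/s²;  |a| = 476.48 m/s².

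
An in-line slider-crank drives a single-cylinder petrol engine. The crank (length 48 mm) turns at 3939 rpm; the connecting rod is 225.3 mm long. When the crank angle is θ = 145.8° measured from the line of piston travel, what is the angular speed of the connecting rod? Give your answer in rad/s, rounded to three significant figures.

73.2

ω = 412.5 rad/s (converted from 3939 rpm).
The rod makes angle φ with the slider axis where L sinφ = r sinθ; differentiating, L cosφ·φ̇ = r ω cosθ.
L cosφ = √(L² − r² sin²θ) = 0.22368 m.
|ω_rod| = r ω |cosθ| / √(L² − r² sin²θ) = 0.048·412.5·0.82708/0.22368 = 73.211 rad/s.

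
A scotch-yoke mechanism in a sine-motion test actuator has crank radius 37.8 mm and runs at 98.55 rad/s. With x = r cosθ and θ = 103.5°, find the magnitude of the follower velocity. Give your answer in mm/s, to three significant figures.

ω = 98.55 rad/s
x = r cosθ ⇒ ẋ = −rω sinθ.
|v| = rω|sinθ| = 0.0378·98.55·|sin 103.5°| = 3.6223 m/s = 3622.3 mm/s.

3620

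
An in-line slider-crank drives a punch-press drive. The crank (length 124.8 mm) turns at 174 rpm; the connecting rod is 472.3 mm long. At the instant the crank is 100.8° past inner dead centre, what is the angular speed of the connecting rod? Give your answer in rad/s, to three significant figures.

0.934

ω = 18.22 rad/s (converted from 174 rpm).
The rod makes angle φ with the slider axis where L sinφ = r sinθ; differentiating, L cosφ·φ̇ = r ω cosθ.
L cosφ = √(L² − r² sin²θ) = 0.45611 m.
|ω_rod| = r ω |cosθ| / √(L² − r² sin²θ) = 0.1248·18.22·0.18738/0.45611 = 0.93421 rad/s.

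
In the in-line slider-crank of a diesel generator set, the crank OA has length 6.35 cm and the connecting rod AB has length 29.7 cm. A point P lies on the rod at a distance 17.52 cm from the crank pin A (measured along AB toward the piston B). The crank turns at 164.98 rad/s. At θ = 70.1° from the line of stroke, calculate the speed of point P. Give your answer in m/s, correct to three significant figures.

10.4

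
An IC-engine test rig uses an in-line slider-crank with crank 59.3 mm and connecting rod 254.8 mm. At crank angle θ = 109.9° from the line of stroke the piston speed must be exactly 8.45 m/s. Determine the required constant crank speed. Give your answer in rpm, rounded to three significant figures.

For an in-line slider-crank, |v_piston| = rω|sinθ|·[1 + r cosθ/√(L² − r² sin²θ)].
With r = 0.0593 m, L = 0.2548 m, θ = 109.9°: the bracketed kinematic factor |dx/dθ| = 0.051232 m.
ω = v/|dx/dθ| = 8.45/0.051232 = 164.94 rad/s.
N = 60ω/(2π) = 1575 rpm.

1580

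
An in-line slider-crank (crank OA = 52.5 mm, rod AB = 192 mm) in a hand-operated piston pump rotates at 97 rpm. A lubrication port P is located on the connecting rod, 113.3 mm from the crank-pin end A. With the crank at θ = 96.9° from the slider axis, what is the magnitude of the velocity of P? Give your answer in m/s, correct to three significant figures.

ω = 10.16 rad/s.  Crank-pin speed |V_A| = rω = 0.53329 m/s, perpendicular to OA.
Rod angle: sinφ = −(r/L) sinθ ⇒ φ = -15.751°; ω_rod = −rω cosθ/√(L²−r²sin²θ) = +0.3467 rad/s.
V_P = V_A + ω_rod × AP, with AP = 0.1133 m along the rod.
Components: V_Px = −rω sinθ − a·ω_rod·sinφ = -0.51876 m/s;  V_Py = rω cosθ + a·ω_rod·cosφ = -0.026261 m/s.
|V_P| = √(V_Px² + V_Py²) = 0.51942 m/s.

0.519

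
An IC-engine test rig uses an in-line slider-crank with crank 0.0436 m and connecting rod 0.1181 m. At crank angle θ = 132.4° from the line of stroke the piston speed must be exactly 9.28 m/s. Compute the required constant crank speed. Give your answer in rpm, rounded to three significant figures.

3710

For an in-line slider-crank, |v_piston| = rω|sinθ|·[1 + r cosθ/√(L² − r² sin²θ)].
With r = 0.0436 m, L = 0.1181 m, θ = 132.4°: the bracketed kinematic factor |dx/dθ| = 0.023866 m.
ω = v/|dx/dθ| = 9.28/0.023866 = 388.84 rad/s.
N = 60ω/(2π) = 3713.1 rpm.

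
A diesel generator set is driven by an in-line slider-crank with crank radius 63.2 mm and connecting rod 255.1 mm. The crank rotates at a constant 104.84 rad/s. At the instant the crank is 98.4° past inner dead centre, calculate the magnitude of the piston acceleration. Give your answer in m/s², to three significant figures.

ω = 104.8 rad/s
x(θ) = r cosθ + √(L² − r² sin²θ); with ω constant, a = ω²·d²x/dθ².
d²x/dθ² = −r cosθ − r²(cos2θ)/√u − r⁴ sin²2θ/(4u^{3/2}),  u = L² − r² sin²θ = 0.061167 m².
Substituting r = 0.0632 m, L = 0.2551 m, θ = 98.4°: d²x/dθ² = +0.024671 m.
a = ω²·d²x/dθ² = (104.8)²·(+0.024671) = +271.17 m/s²;  |a| = 271.17 m/s².

271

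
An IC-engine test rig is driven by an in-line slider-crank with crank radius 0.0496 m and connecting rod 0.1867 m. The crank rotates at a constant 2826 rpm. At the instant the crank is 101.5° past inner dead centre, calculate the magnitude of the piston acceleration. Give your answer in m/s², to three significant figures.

1960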